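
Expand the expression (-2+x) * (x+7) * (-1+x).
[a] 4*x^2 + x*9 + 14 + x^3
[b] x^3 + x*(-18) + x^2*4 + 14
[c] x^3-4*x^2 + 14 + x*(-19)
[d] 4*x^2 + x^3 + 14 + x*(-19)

Expanding (-2+x) * (x+7) * (-1+x):
= 4*x^2 + x^3 + 14 + x*(-19)
d) 4*x^2 + x^3 + 14 + x*(-19)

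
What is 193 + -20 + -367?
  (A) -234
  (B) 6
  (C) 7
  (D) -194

First: 193 + -20 = 173
Then: 173 + -367 = -194
D) -194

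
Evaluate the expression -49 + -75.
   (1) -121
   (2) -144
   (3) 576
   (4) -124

-49 + -75 = -124
4) -124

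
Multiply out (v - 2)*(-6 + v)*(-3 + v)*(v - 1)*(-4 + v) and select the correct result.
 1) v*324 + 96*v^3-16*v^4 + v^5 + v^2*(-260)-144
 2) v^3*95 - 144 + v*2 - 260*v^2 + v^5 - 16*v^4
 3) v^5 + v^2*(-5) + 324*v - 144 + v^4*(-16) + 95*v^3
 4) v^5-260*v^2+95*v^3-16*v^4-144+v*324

Expanding (v - 2)*(-6 + v)*(-3 + v)*(v - 1)*(-4 + v):
= v^5-260*v^2+95*v^3-16*v^4-144+v*324
4) v^5-260*v^2+95*v^3-16*v^4-144+v*324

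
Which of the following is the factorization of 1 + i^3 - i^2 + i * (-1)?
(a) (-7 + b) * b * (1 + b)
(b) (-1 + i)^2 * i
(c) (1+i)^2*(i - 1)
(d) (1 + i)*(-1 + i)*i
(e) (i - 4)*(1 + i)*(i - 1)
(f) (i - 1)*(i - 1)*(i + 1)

We need to factor 1 + i^3 - i^2 + i * (-1).
The factored form is (i - 1)*(i - 1)*(i + 1).
f) (i - 1)*(i - 1)*(i + 1)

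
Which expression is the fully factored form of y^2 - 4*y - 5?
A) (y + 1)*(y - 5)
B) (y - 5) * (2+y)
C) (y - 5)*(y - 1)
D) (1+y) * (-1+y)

We need to factor y^2 - 4*y - 5.
The factored form is (y + 1)*(y - 5).
A) (y + 1)*(y - 5)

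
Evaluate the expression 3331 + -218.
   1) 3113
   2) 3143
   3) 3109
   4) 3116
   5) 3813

3331 + -218 = 3113
1) 3113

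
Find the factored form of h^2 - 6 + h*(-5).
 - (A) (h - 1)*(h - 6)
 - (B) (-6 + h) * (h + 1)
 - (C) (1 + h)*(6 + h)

We need to factor h^2 - 6 + h*(-5).
The factored form is (-6 + h) * (h + 1).
B) (-6 + h) * (h + 1)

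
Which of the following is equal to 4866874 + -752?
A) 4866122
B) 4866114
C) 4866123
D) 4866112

4866874 + -752 = 4866122
A) 4866122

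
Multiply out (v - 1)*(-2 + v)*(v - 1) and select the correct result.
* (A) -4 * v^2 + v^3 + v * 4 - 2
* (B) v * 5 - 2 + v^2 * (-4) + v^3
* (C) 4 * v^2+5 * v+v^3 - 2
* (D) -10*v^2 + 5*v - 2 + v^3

Expanding (v - 1)*(-2 + v)*(v - 1):
= v * 5 - 2 + v^2 * (-4) + v^3
B) v * 5 - 2 + v^2 * (-4) + v^3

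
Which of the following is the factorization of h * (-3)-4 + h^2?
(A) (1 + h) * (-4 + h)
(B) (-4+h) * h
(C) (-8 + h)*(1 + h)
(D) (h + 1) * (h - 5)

We need to factor h * (-3)-4 + h^2.
The factored form is (1 + h) * (-4 + h).
A) (1 + h) * (-4 + h)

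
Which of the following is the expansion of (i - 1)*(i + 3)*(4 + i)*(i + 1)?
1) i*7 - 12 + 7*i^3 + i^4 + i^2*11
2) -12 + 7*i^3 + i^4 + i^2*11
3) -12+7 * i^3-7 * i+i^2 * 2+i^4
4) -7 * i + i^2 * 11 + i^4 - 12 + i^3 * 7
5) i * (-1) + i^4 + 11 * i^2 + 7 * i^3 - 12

Expanding (i - 1)*(i + 3)*(4 + i)*(i + 1):
= -7 * i + i^2 * 11 + i^4 - 12 + i^3 * 7
4) -7 * i + i^2 * 11 + i^4 - 12 + i^3 * 7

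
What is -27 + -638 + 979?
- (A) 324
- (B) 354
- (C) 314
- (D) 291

First: -27 + -638 = -665
Then: -665 + 979 = 314
C) 314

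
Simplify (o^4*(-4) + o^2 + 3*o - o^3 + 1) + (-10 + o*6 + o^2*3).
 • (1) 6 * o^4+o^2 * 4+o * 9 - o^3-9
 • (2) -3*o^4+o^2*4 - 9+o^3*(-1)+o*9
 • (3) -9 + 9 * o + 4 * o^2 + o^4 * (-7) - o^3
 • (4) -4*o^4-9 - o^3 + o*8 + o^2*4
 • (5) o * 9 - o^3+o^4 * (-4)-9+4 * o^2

Adding the polynomials and combining like terms:
(o^4*(-4) + o^2 + 3*o - o^3 + 1) + (-10 + o*6 + o^2*3)
= o * 9 - o^3+o^4 * (-4)-9+4 * o^2
5) o * 9 - o^3+o^4 * (-4)-9+4 * o^2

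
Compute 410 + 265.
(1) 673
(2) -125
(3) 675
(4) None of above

410 + 265 = 675
3) 675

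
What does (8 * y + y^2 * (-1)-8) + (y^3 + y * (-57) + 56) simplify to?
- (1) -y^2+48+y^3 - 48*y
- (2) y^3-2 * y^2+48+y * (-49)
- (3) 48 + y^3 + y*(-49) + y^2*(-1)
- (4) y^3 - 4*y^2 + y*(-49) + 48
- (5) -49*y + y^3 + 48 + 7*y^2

Adding the polynomials and combining like terms:
(8*y + y^2*(-1) - 8) + (y^3 + y*(-57) + 56)
= 48 + y^3 + y*(-49) + y^2*(-1)
3) 48 + y^3 + y*(-49) + y^2*(-1)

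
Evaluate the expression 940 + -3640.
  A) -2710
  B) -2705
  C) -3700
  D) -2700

940 + -3640 = -2700
D) -2700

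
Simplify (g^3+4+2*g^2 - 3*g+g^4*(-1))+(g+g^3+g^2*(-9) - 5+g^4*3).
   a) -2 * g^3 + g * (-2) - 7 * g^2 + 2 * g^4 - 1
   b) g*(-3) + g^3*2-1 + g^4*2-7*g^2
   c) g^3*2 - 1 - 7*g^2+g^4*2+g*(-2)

Adding the polynomials and combining like terms:
(g^3 + 4 + 2*g^2 - 3*g + g^4*(-1)) + (g + g^3 + g^2*(-9) - 5 + g^4*3)
= g^3*2 - 1 - 7*g^2+g^4*2+g*(-2)
c) g^3*2 - 1 - 7*g^2+g^4*2+g*(-2)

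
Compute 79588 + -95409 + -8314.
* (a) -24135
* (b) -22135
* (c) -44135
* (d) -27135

First: 79588 + -95409 = -15821
Then: -15821 + -8314 = -24135
a) -24135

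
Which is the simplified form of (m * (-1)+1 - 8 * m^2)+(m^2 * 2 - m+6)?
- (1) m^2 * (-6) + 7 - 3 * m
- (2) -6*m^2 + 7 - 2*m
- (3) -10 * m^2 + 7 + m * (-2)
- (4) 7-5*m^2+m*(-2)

Adding the polynomials and combining like terms:
(m*(-1) + 1 - 8*m^2) + (m^2*2 - m + 6)
= -6*m^2 + 7 - 2*m
2) -6*m^2 + 7 - 2*m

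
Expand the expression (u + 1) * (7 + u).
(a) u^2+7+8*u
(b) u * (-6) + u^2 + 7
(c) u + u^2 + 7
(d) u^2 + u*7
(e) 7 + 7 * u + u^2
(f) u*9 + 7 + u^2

Expanding (u + 1) * (7 + u):
= u^2+7+8*u
a) u^2+7+8*u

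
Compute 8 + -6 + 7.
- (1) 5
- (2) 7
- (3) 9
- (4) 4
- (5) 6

First: 8 + -6 = 2
Then: 2 + 7 = 9
3) 9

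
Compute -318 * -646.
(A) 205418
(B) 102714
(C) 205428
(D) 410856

-318 * -646 = 205428
C) 205428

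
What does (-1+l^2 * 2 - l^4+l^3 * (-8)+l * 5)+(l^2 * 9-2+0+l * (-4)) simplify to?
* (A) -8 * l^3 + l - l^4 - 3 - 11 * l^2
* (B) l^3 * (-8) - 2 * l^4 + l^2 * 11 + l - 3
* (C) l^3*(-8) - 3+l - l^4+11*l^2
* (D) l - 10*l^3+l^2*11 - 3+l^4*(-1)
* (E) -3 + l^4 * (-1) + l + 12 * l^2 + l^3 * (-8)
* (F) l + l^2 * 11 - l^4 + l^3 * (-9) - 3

Adding the polynomials and combining like terms:
(-1 + l^2*2 - l^4 + l^3*(-8) + l*5) + (l^2*9 - 2 + 0 + l*(-4))
= l^3*(-8) - 3+l - l^4+11*l^2
C) l^3*(-8) - 3+l - l^4+11*l^2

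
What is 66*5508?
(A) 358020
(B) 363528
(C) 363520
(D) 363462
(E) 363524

66 * 5508 = 363528
B) 363528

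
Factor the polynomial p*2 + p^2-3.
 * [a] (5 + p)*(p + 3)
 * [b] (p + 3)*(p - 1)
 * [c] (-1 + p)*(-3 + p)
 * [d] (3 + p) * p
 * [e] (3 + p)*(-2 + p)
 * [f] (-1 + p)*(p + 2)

We need to factor p*2 + p^2-3.
The factored form is (p + 3)*(p - 1).
b) (p + 3)*(p - 1)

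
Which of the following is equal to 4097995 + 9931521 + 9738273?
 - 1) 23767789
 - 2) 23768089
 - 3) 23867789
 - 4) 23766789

First: 4097995 + 9931521 = 14029516
Then: 14029516 + 9738273 = 23767789
1) 23767789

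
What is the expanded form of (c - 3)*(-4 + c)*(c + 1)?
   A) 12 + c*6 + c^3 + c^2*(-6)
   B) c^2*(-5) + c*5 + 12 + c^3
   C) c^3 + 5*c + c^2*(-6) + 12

Expanding (c - 3)*(-4 + c)*(c + 1):
= c^3 + 5*c + c^2*(-6) + 12
C) c^3 + 5*c + c^2*(-6) + 12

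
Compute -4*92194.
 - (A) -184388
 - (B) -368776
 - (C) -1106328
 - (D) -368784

-4 * 92194 = -368776
B) -368776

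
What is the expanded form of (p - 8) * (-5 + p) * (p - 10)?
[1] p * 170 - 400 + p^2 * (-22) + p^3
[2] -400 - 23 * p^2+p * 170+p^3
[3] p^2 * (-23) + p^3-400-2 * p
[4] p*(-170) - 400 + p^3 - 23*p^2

Expanding (p - 8) * (-5 + p) * (p - 10):
= -400 - 23 * p^2+p * 170+p^3
2) -400 - 23 * p^2+p * 170+p^3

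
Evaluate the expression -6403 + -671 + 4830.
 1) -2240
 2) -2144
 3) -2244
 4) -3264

First: -6403 + -671 = -7074
Then: -7074 + 4830 = -2244
3) -2244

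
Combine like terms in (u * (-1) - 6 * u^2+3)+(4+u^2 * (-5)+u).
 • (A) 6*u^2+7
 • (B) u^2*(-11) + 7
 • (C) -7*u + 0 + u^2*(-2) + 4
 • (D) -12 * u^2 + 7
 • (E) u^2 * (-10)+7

Adding the polynomials and combining like terms:
(u*(-1) - 6*u^2 + 3) + (4 + u^2*(-5) + u)
= u^2*(-11) + 7
B) u^2*(-11) + 7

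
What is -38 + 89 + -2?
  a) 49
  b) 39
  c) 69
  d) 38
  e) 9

First: -38 + 89 = 51
Then: 51 + -2 = 49
a) 49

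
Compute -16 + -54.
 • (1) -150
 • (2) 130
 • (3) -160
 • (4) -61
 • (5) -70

-16 + -54 = -70
5) -70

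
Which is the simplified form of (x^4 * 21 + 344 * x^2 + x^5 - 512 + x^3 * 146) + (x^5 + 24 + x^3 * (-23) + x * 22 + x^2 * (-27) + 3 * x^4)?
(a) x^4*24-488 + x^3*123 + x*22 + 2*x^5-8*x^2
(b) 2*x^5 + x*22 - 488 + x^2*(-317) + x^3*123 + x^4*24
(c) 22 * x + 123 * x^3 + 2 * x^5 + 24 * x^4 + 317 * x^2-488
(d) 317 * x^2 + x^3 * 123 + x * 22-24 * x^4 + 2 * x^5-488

Adding the polynomials and combining like terms:
(x^4*21 + 344*x^2 + x^5 - 512 + x^3*146) + (x^5 + 24 + x^3*(-23) + x*22 + x^2*(-27) + 3*x^4)
= 22 * x + 123 * x^3 + 2 * x^5 + 24 * x^4 + 317 * x^2-488
c) 22 * x + 123 * x^3 + 2 * x^5 + 24 * x^4 + 317 * x^2-488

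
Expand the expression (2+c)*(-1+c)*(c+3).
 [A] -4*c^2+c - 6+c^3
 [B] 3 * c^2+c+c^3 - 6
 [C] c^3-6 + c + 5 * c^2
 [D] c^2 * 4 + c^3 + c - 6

Expanding (2+c)*(-1+c)*(c+3):
= c^2 * 4 + c^3 + c - 6
D) c^2 * 4 + c^3 + c - 6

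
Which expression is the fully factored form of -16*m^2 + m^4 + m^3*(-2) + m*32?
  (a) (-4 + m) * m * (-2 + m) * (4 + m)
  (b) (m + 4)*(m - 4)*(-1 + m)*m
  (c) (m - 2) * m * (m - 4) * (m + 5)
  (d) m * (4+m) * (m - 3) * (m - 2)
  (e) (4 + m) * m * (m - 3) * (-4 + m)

We need to factor -16*m^2 + m^4 + m^3*(-2) + m*32.
The factored form is (-4 + m) * m * (-2 + m) * (4 + m).
a) (-4 + m) * m * (-2 + m) * (4 + m)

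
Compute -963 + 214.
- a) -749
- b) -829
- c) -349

-963 + 214 = -749
a) -749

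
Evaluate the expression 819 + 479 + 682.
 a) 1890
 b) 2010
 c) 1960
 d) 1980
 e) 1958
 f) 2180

First: 819 + 479 = 1298
Then: 1298 + 682 = 1980
d) 1980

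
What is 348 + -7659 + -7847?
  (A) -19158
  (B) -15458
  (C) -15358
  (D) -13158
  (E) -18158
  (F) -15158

First: 348 + -7659 = -7311
Then: -7311 + -7847 = -15158
F) -15158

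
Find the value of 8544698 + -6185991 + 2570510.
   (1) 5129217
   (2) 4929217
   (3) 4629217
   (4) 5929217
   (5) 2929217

First: 8544698 + -6185991 = 2358707
Then: 2358707 + 2570510 = 4929217
2) 4929217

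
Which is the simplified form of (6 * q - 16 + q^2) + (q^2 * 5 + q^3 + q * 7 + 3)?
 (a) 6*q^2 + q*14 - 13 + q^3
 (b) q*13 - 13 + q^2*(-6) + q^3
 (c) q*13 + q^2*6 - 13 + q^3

Adding the polynomials and combining like terms:
(6*q - 16 + q^2) + (q^2*5 + q^3 + q*7 + 3)
= q*13 + q^2*6 - 13 + q^3
c) q*13 + q^2*6 - 13 + q^3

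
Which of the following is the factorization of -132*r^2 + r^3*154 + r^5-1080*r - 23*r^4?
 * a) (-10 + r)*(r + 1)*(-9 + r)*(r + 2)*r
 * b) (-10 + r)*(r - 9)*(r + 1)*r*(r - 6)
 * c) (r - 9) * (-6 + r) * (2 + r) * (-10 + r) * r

We need to factor -132*r^2 + r^3*154 + r^5-1080*r - 23*r^4.
The factored form is (r - 9) * (-6 + r) * (2 + r) * (-10 + r) * r.
c) (r - 9) * (-6 + r) * (2 + r) * (-10 + r) * r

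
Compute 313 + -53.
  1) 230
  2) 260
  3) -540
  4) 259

313 + -53 = 260
2) 260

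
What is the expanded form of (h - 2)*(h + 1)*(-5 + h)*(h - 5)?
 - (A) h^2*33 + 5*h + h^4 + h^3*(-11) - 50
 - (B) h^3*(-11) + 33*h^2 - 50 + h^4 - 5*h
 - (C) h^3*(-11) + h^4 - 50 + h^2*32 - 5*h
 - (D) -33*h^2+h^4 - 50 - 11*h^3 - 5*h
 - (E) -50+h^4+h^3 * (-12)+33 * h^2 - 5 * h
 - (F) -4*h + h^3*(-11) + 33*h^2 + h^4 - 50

Expanding (h - 2)*(h + 1)*(-5 + h)*(h - 5):
= h^3*(-11) + 33*h^2 - 50 + h^4 - 5*h
B) h^3*(-11) + 33*h^2 - 50 + h^4 - 5*h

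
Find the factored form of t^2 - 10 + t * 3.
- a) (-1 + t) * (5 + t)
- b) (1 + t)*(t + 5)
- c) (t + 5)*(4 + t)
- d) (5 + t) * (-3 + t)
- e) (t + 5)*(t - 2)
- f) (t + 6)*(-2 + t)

We need to factor t^2 - 10 + t * 3.
The factored form is (t + 5)*(t - 2).
e) (t + 5)*(t - 2)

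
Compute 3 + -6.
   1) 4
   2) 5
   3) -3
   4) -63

3 + -6 = -3
3) -3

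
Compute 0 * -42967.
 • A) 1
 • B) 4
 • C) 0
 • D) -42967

0 * -42967 = 0
C) 0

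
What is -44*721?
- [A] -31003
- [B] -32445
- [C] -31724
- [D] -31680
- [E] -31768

-44 * 721 = -31724
C) -31724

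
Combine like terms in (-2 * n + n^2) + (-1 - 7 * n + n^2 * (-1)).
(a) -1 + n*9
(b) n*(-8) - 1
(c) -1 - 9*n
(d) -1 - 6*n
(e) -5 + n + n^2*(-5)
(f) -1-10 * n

Adding the polynomials and combining like terms:
(-2*n + n^2) + (-1 - 7*n + n^2*(-1))
= -1 - 9*n
c) -1 - 9*n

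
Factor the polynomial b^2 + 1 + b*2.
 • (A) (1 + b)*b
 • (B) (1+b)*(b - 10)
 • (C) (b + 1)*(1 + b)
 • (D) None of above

We need to factor b^2 + 1 + b*2.
The factored form is (b + 1)*(1 + b).
C) (b + 1)*(1 + b)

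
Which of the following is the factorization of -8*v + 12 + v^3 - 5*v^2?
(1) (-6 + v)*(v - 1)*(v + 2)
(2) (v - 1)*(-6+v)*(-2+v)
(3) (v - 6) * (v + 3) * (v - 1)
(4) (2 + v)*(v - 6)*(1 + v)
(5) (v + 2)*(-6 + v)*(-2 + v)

We need to factor -8*v + 12 + v^3 - 5*v^2.
The factored form is (-6 + v)*(v - 1)*(v + 2).
1) (-6 + v)*(v - 1)*(v + 2)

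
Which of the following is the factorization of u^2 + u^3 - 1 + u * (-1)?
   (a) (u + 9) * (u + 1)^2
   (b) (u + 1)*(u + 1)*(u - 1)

We need to factor u^2 + u^3 - 1 + u * (-1).
The factored form is (u + 1)*(u + 1)*(u - 1).
b) (u + 1)*(u + 1)*(u - 1)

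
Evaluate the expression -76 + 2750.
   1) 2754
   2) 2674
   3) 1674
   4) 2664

-76 + 2750 = 2674
2) 2674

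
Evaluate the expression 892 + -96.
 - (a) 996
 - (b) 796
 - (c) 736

892 + -96 = 796
b) 796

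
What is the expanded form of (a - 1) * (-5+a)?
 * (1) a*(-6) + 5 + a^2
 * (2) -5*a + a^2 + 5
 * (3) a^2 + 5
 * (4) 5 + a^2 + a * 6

Expanding (a - 1) * (-5+a):
= a*(-6) + 5 + a^2
1) a*(-6) + 5 + a^2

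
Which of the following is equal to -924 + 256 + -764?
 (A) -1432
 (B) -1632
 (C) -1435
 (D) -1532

First: -924 + 256 = -668
Then: -668 + -764 = -1432
A) -1432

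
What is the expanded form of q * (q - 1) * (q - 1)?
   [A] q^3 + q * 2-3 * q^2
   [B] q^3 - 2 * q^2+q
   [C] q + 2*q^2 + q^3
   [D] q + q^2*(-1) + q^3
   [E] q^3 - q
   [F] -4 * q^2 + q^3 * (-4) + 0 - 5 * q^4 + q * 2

Expanding q * (q - 1) * (q - 1):
= q^3 - 2 * q^2+q
B) q^3 - 2 * q^2+q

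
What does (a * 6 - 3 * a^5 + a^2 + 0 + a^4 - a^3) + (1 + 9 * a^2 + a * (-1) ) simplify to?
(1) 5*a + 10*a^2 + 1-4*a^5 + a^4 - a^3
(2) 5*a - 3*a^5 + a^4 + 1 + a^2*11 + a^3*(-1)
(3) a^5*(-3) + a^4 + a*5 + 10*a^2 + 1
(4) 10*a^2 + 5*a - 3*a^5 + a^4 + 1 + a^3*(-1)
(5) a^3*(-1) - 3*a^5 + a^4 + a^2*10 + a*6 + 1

Adding the polynomials and combining like terms:
(a*6 - 3*a^5 + a^2 + 0 + a^4 - a^3) + (1 + 9*a^2 + a*(-1))
= 10*a^2 + 5*a - 3*a^5 + a^4 + 1 + a^3*(-1)
4) 10*a^2 + 5*a - 3*a^5 + a^4 + 1 + a^3*(-1)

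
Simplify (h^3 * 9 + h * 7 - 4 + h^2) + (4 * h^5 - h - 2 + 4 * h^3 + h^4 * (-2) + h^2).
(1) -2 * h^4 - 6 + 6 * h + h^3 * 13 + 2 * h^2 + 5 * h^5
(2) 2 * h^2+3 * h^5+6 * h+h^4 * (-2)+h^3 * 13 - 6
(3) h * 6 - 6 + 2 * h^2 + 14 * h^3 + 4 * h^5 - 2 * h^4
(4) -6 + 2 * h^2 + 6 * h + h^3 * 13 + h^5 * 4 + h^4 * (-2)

Adding the polynomials and combining like terms:
(h^3*9 + h*7 - 4 + h^2) + (4*h^5 - h - 2 + 4*h^3 + h^4*(-2) + h^2)
= -6 + 2 * h^2 + 6 * h + h^3 * 13 + h^5 * 4 + h^4 * (-2)
4) -6 + 2 * h^2 + 6 * h + h^3 * 13 + h^5 * 4 + h^4 * (-2)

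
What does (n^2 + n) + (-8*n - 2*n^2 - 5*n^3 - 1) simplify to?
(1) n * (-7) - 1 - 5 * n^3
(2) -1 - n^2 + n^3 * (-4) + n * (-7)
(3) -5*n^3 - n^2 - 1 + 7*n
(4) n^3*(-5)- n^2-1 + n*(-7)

Adding the polynomials and combining like terms:
(n^2 + n) + (-8*n - 2*n^2 - 5*n^3 - 1)
= n^3*(-5)- n^2-1 + n*(-7)
4) n^3*(-5)- n^2-1 + n*(-7)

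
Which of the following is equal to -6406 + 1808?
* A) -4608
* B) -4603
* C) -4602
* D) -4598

-6406 + 1808 = -4598
D) -4598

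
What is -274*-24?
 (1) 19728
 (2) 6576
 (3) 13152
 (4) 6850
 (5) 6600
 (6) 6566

-274 * -24 = 6576
2) 6576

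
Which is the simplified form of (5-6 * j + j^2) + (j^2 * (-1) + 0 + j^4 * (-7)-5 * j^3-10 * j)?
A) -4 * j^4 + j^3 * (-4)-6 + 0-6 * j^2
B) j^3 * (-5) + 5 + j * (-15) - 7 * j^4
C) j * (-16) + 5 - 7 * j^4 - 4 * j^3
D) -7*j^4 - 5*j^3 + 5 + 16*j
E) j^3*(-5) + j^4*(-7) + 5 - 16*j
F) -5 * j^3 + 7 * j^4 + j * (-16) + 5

Adding the polynomials and combining like terms:
(5 - 6*j + j^2) + (j^2*(-1) + 0 + j^4*(-7) - 5*j^3 - 10*j)
= j^3*(-5) + j^4*(-7) + 5 - 16*j
E) j^3*(-5) + j^4*(-7) + 5 - 16*j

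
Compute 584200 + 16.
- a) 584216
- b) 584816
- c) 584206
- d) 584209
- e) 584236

584200 + 16 = 584216
a) 584216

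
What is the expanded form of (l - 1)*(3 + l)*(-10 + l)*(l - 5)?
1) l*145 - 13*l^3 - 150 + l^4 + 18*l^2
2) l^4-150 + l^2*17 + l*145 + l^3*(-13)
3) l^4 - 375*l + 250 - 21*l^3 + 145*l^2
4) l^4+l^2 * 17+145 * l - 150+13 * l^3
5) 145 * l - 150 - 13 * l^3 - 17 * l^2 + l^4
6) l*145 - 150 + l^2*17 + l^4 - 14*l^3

Expanding (l - 1)*(3 + l)*(-10 + l)*(l - 5):
= l^4-150 + l^2*17 + l*145 + l^3*(-13)
2) l^4-150 + l^2*17 + l*145 + l^3*(-13)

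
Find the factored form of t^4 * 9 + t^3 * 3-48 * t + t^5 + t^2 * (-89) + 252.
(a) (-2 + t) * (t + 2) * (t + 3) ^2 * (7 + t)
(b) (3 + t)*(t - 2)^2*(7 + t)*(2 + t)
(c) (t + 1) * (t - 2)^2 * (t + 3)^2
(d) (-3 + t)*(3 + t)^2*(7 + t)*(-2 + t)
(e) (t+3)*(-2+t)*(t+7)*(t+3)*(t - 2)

We need to factor t^4 * 9 + t^3 * 3-48 * t + t^5 + t^2 * (-89) + 252.
The factored form is (t+3)*(-2+t)*(t+7)*(t+3)*(t - 2).
e) (t+3)*(-2+t)*(t+7)*(t+3)*(t - 2)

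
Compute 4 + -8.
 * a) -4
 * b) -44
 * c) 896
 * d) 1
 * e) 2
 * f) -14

4 + -8 = -4
a) -4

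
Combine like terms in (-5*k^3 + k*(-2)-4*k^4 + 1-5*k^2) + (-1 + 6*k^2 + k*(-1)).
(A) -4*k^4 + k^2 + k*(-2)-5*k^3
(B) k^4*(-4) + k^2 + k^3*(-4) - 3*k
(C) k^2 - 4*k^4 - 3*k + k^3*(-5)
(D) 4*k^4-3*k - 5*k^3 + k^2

Adding the polynomials and combining like terms:
(-5*k^3 + k*(-2) - 4*k^4 + 1 - 5*k^2) + (-1 + 6*k^2 + k*(-1))
= k^2 - 4*k^4 - 3*k + k^3*(-5)
C) k^2 - 4*k^4 - 3*k + k^3*(-5)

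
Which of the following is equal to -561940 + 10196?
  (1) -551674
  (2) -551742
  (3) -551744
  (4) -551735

-561940 + 10196 = -551744
3) -551744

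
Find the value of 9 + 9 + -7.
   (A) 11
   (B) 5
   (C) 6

First: 9 + 9 = 18
Then: 18 + -7 = 11
A) 11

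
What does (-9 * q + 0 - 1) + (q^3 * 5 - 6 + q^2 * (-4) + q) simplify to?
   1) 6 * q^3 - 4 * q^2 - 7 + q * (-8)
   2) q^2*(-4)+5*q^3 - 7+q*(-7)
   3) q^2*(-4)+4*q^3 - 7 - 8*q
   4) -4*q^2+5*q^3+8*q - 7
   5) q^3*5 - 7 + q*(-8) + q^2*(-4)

Adding the polynomials and combining like terms:
(-9*q + 0 - 1) + (q^3*5 - 6 + q^2*(-4) + q)
= q^3*5 - 7 + q*(-8) + q^2*(-4)
5) q^3*5 - 7 + q*(-8) + q^2*(-4)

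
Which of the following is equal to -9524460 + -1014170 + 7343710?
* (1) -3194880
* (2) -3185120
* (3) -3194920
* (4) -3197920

First: -9524460 + -1014170 = -10538630
Then: -10538630 + 7343710 = -3194920
3) -3194920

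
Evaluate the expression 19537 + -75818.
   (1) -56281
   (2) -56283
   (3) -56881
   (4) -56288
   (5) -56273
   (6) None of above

19537 + -75818 = -56281
1) -56281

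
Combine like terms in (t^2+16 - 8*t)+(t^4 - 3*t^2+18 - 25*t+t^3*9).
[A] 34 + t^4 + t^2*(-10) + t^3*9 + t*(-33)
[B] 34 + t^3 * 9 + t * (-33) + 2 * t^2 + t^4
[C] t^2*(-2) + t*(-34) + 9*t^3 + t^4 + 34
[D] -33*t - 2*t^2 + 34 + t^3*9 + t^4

Adding the polynomials and combining like terms:
(t^2 + 16 - 8*t) + (t^4 - 3*t^2 + 18 - 25*t + t^3*9)
= -33*t - 2*t^2 + 34 + t^3*9 + t^4
D) -33*t - 2*t^2 + 34 + t^3*9 + t^4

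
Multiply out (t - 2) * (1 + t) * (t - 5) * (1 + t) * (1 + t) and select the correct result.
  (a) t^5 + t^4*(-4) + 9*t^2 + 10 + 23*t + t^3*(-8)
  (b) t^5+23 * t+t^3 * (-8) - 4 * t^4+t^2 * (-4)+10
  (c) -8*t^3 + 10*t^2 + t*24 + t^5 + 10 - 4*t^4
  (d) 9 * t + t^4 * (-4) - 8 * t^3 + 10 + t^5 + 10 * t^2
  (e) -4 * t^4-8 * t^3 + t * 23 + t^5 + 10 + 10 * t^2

Expanding (t - 2) * (1 + t) * (t - 5) * (1 + t) * (1 + t):
= -4 * t^4-8 * t^3 + t * 23 + t^5 + 10 + 10 * t^2
e) -4 * t^4-8 * t^3 + t * 23 + t^5 + 10 + 10 * t^2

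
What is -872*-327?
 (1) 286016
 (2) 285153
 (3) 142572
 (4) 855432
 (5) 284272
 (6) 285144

-872 * -327 = 285144
6) 285144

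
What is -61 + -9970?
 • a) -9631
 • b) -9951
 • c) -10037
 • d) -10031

-61 + -9970 = -10031
d) -10031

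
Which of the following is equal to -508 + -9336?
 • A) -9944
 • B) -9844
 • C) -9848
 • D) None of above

-508 + -9336 = -9844
B) -9844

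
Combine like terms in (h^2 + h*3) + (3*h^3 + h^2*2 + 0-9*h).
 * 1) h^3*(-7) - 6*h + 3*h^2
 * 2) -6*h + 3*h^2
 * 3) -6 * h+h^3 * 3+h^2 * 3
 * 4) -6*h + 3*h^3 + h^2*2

Adding the polynomials and combining like terms:
(h^2 + h*3) + (3*h^3 + h^2*2 + 0 - 9*h)
= -6 * h+h^3 * 3+h^2 * 3
3) -6 * h+h^3 * 3+h^2 * 3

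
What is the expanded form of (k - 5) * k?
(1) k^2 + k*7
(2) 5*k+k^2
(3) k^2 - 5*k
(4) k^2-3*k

Expanding (k - 5) * k:
= k^2 - 5*k
3) k^2 - 5*k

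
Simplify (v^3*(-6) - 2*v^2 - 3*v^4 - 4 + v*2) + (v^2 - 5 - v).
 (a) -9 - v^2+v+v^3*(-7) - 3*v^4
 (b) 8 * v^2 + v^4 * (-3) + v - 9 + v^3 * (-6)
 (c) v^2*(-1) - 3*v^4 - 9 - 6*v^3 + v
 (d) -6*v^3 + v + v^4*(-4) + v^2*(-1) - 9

Adding the polynomials and combining like terms:
(v^3*(-6) - 2*v^2 - 3*v^4 - 4 + v*2) + (v^2 - 5 - v)
= v^2*(-1) - 3*v^4 - 9 - 6*v^3 + v
c) v^2*(-1) - 3*v^4 - 9 - 6*v^3 + v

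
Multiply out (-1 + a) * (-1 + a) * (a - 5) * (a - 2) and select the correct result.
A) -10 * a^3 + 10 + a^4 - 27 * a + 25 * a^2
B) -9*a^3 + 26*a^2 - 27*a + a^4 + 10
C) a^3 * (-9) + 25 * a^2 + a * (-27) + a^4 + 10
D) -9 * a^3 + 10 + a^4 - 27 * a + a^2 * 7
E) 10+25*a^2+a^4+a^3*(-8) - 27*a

Expanding (-1 + a) * (-1 + a) * (a - 5) * (a - 2):
= a^3 * (-9) + 25 * a^2 + a * (-27) + a^4 + 10
C) a^3 * (-9) + 25 * a^2 + a * (-27) + a^4 + 10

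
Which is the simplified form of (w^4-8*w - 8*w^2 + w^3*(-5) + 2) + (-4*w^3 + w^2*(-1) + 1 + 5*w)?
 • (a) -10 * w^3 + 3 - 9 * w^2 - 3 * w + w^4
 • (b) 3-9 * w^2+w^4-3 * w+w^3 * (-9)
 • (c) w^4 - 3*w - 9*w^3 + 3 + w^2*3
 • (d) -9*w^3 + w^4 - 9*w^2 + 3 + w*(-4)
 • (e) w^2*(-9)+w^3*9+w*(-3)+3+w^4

Adding the polynomials and combining like terms:
(w^4 - 8*w - 8*w^2 + w^3*(-5) + 2) + (-4*w^3 + w^2*(-1) + 1 + 5*w)
= 3-9 * w^2+w^4-3 * w+w^3 * (-9)
b) 3-9 * w^2+w^4-3 * w+w^3 * (-9)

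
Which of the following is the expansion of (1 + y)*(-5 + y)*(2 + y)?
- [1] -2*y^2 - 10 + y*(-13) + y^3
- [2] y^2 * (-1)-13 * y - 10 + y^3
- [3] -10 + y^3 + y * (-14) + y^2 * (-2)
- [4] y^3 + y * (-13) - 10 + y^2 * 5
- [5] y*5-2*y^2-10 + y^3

Expanding (1 + y)*(-5 + y)*(2 + y):
= -2*y^2 - 10 + y*(-13) + y^3
1) -2*y^2 - 10 + y*(-13) + y^3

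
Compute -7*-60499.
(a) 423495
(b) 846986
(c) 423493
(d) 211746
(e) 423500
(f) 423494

-7 * -60499 = 423493
c) 423493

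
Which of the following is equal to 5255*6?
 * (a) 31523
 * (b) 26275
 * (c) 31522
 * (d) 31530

5255 * 6 = 31530
d) 31530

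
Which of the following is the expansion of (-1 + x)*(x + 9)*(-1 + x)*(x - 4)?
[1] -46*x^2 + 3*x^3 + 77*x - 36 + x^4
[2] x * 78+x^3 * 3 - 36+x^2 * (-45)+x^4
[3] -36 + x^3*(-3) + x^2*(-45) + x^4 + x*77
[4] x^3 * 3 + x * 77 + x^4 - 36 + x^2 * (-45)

Expanding (-1 + x)*(x + 9)*(-1 + x)*(x - 4):
= x^3 * 3 + x * 77 + x^4 - 36 + x^2 * (-45)
4) x^3 * 3 + x * 77 + x^4 - 36 + x^2 * (-45)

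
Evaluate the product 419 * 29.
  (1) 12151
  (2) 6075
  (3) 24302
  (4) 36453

419 * 29 = 12151
1) 12151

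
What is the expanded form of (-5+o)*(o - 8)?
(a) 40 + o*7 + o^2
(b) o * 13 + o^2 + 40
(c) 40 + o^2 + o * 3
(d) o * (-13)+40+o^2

Expanding (-5+o)*(o - 8):
= o * (-13)+40+o^2
d) o * (-13)+40+o^2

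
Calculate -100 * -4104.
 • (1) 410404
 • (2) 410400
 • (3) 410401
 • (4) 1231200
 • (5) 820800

-100 * -4104 = 410400
2) 410400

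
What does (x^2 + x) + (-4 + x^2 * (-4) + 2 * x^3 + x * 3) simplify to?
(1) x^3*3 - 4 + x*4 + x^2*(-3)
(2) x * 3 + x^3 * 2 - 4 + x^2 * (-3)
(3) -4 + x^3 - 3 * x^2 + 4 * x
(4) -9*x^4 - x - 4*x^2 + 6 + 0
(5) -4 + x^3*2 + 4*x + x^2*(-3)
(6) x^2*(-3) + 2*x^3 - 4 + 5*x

Adding the polynomials and combining like terms:
(x^2 + x) + (-4 + x^2*(-4) + 2*x^3 + x*3)
= -4 + x^3*2 + 4*x + x^2*(-3)
5) -4 + x^3*2 + 4*x + x^2*(-3)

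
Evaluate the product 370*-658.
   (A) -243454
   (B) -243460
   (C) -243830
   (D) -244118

370 * -658 = -243460
B) -243460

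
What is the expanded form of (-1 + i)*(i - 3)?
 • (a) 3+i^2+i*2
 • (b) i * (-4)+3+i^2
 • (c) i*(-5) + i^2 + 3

Expanding (-1 + i)*(i - 3):
= i * (-4)+3+i^2
b) i * (-4)+3+i^2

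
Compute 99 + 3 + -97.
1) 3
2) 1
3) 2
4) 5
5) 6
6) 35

First: 99 + 3 = 102
Then: 102 + -97 = 5
4) 5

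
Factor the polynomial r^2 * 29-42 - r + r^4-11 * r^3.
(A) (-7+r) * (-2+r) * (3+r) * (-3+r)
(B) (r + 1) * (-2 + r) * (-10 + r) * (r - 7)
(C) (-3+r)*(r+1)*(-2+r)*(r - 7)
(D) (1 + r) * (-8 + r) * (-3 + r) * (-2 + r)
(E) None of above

We need to factor r^2 * 29-42 - r + r^4-11 * r^3.
The factored form is (-3+r)*(r+1)*(-2+r)*(r - 7).
C) (-3+r)*(r+1)*(-2+r)*(r - 7)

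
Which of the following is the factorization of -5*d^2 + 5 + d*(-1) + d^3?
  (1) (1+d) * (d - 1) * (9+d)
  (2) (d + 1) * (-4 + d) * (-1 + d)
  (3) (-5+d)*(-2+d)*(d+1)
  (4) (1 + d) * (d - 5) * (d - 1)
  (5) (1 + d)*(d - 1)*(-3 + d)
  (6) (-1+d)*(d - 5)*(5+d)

We need to factor -5*d^2 + 5 + d*(-1) + d^3.
The factored form is (1 + d) * (d - 5) * (d - 1).
4) (1 + d) * (d - 5) * (d - 1)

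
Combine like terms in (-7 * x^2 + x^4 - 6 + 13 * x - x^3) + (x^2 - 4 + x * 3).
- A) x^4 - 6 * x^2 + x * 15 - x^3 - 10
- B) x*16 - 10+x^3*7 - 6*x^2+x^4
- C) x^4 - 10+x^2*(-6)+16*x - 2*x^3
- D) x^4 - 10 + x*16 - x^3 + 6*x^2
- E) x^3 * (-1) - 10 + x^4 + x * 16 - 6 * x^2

Adding the polynomials and combining like terms:
(-7*x^2 + x^4 - 6 + 13*x - x^3) + (x^2 - 4 + x*3)
= x^3 * (-1) - 10 + x^4 + x * 16 - 6 * x^2
E) x^3 * (-1) - 10 + x^4 + x * 16 - 6 * x^2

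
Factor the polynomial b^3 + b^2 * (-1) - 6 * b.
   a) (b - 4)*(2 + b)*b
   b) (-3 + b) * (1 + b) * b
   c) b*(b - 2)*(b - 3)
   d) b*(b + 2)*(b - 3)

We need to factor b^3 + b^2 * (-1) - 6 * b.
The factored form is b*(b + 2)*(b - 3).
d) b*(b + 2)*(b - 3)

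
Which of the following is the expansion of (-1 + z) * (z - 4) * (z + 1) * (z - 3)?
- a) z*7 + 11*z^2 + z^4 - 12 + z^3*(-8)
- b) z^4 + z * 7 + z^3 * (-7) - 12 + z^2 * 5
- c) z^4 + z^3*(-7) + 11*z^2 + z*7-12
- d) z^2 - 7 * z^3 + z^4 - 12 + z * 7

Expanding (-1 + z) * (z - 4) * (z + 1) * (z - 3):
= z^4 + z^3*(-7) + 11*z^2 + z*7-12
c) z^4 + z^3*(-7) + 11*z^2 + z*7-12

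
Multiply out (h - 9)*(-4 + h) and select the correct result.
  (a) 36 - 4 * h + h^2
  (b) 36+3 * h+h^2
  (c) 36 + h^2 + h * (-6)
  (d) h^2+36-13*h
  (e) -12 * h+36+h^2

Expanding (h - 9)*(-4 + h):
= h^2+36-13*h
d) h^2+36-13*h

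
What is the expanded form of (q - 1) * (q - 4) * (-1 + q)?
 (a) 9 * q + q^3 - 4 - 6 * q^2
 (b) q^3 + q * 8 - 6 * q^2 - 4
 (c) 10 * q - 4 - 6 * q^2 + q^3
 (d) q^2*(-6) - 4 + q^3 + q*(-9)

Expanding (q - 1) * (q - 4) * (-1 + q):
= 9 * q + q^3 - 4 - 6 * q^2
a) 9 * q + q^3 - 4 - 6 * q^2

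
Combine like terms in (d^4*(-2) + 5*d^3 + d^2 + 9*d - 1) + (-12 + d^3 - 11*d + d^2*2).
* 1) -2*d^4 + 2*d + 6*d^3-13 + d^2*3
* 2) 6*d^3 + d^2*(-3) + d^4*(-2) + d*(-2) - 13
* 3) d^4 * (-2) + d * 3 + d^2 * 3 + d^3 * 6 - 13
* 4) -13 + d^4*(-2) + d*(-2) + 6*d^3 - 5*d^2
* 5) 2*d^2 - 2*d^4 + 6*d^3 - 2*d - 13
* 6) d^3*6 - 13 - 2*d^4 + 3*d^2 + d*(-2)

Adding the polynomials and combining like terms:
(d^4*(-2) + 5*d^3 + d^2 + 9*d - 1) + (-12 + d^3 - 11*d + d^2*2)
= d^3*6 - 13 - 2*d^4 + 3*d^2 + d*(-2)
6) d^3*6 - 13 - 2*d^4 + 3*d^2 + d*(-2)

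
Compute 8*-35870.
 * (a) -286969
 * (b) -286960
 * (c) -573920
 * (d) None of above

8 * -35870 = -286960
b) -286960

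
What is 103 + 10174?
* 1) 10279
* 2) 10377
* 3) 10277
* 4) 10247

103 + 10174 = 10277
3) 10277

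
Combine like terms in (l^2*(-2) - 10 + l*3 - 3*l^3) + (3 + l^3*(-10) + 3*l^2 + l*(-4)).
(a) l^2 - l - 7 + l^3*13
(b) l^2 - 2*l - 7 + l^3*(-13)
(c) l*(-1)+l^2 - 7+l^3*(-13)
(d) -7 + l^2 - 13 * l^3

Adding the polynomials and combining like terms:
(l^2*(-2) - 10 + l*3 - 3*l^3) + (3 + l^3*(-10) + 3*l^2 + l*(-4))
= l*(-1)+l^2 - 7+l^3*(-13)
c) l*(-1)+l^2 - 7+l^3*(-13)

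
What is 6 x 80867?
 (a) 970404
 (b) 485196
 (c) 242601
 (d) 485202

6 * 80867 = 485202
d) 485202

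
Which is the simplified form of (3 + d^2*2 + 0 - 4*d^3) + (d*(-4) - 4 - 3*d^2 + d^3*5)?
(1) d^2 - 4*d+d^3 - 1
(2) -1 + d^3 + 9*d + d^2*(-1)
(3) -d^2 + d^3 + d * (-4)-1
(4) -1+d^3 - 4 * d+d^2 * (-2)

Adding the polynomials and combining like terms:
(3 + d^2*2 + 0 - 4*d^3) + (d*(-4) - 4 - 3*d^2 + d^3*5)
= -d^2 + d^3 + d * (-4)-1
3) -d^2 + d^3 + d * (-4)-1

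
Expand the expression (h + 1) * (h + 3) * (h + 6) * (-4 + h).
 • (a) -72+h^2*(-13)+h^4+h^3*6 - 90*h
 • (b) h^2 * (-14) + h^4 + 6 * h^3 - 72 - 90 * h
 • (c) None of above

Expanding (h + 1) * (h + 3) * (h + 6) * (-4 + h):
= -72+h^2*(-13)+h^4+h^3*6 - 90*h
a) -72+h^2*(-13)+h^4+h^3*6 - 90*h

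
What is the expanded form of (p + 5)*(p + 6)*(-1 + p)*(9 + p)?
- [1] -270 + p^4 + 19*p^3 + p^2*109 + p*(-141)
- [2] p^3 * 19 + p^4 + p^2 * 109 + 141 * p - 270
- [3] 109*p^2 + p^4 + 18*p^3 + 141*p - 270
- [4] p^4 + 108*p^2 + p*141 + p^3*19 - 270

Expanding (p + 5)*(p + 6)*(-1 + p)*(9 + p):
= p^3 * 19 + p^4 + p^2 * 109 + 141 * p - 270
2) p^3 * 19 + p^4 + p^2 * 109 + 141 * p - 270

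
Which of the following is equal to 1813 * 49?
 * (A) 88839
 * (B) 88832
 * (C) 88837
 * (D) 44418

1813 * 49 = 88837
C) 88837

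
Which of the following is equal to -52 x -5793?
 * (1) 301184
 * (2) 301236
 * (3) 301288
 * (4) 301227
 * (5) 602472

-52 * -5793 = 301236
2) 301236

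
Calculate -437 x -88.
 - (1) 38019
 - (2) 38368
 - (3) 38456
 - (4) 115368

-437 * -88 = 38456
3) 38456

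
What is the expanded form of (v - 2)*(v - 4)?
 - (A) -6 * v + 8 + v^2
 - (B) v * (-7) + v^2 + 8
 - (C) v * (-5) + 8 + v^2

Expanding (v - 2)*(v - 4):
= -6 * v + 8 + v^2
A) -6 * v + 8 + v^2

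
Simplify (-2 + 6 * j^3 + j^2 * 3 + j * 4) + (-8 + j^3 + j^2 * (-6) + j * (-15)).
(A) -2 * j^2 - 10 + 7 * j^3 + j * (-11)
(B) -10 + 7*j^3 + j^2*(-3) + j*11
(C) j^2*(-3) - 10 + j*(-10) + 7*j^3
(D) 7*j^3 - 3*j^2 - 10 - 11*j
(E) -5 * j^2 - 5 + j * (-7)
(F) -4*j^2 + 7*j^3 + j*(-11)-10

Adding the polynomials and combining like terms:
(-2 + 6*j^3 + j^2*3 + j*4) + (-8 + j^3 + j^2*(-6) + j*(-15))
= 7*j^3 - 3*j^2 - 10 - 11*j
D) 7*j^3 - 3*j^2 - 10 - 11*j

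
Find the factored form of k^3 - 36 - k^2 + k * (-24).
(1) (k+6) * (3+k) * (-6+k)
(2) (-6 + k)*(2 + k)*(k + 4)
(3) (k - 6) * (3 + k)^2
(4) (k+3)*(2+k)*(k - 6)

We need to factor k^3 - 36 - k^2 + k * (-24).
The factored form is (k+3)*(2+k)*(k - 6).
4) (k+3)*(2+k)*(k - 6)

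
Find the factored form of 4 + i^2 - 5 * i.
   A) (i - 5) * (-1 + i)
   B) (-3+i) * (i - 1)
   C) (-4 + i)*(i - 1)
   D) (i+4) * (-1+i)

We need to factor 4 + i^2 - 5 * i.
The factored form is (-4 + i)*(i - 1).
C) (-4 + i)*(i - 1)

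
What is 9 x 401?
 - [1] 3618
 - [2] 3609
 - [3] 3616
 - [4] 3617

9 * 401 = 3609
2) 3609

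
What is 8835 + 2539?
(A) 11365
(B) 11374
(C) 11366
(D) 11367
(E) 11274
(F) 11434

8835 + 2539 = 11374
B) 11374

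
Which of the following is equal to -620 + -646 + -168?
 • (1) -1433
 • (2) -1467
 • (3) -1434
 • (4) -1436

First: -620 + -646 = -1266
Then: -1266 + -168 = -1434
3) -1434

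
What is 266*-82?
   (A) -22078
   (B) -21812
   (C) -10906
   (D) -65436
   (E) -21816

266 * -82 = -21812
B) -21812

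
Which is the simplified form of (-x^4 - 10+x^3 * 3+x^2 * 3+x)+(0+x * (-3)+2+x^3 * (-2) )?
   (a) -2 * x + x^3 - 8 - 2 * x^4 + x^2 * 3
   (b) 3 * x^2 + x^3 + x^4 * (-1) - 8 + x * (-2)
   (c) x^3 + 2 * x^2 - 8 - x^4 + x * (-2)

Adding the polynomials and combining like terms:
(-x^4 - 10 + x^3*3 + x^2*3 + x) + (0 + x*(-3) + 2 + x^3*(-2))
= 3 * x^2 + x^3 + x^4 * (-1) - 8 + x * (-2)
b) 3 * x^2 + x^3 + x^4 * (-1) - 8 + x * (-2)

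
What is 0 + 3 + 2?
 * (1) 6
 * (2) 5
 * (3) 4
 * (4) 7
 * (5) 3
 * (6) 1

First: 0 + 3 = 3
Then: 3 + 2 = 5
2) 5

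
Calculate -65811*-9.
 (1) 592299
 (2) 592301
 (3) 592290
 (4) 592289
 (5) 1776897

-65811 * -9 = 592299
1) 592299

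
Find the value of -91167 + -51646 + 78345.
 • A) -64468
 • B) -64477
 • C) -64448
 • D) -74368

First: -91167 + -51646 = -142813
Then: -142813 + 78345 = -64468
A) -64468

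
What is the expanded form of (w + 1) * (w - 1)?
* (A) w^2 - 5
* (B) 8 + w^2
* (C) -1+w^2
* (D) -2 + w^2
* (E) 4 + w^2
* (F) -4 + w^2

Expanding (w + 1) * (w - 1):
= -1+w^2
C) -1+w^2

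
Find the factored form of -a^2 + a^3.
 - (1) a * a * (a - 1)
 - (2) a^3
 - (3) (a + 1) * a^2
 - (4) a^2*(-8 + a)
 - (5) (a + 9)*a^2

We need to factor -a^2 + a^3.
The factored form is a * a * (a - 1).
1) a * a * (a - 1)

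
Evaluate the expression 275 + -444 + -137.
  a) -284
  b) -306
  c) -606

First: 275 + -444 = -169
Then: -169 + -137 = -306
b) -306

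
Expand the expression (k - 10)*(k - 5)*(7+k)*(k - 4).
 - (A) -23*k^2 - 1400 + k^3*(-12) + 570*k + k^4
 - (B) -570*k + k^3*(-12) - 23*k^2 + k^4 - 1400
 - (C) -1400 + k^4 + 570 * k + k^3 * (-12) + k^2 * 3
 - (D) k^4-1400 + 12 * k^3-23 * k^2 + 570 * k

Expanding (k - 10)*(k - 5)*(7+k)*(k - 4):
= -23*k^2 - 1400 + k^3*(-12) + 570*k + k^4
A) -23*k^2 - 1400 + k^3*(-12) + 570*k + k^4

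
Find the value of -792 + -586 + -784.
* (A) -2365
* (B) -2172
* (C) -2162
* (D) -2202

First: -792 + -586 = -1378
Then: -1378 + -784 = -2162
C) -2162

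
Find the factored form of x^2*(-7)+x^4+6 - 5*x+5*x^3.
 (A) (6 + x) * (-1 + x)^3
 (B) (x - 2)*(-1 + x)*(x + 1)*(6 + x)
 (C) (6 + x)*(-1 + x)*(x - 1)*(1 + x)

We need to factor x^2*(-7)+x^4+6 - 5*x+5*x^3.
The factored form is (6 + x)*(-1 + x)*(x - 1)*(1 + x).
C) (6 + x)*(-1 + x)*(x - 1)*(1 + x)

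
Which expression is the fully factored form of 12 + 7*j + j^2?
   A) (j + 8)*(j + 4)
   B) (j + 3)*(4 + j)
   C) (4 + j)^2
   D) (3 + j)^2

We need to factor 12 + 7*j + j^2.
The factored form is (j + 3)*(4 + j).
B) (j + 3)*(4 + j)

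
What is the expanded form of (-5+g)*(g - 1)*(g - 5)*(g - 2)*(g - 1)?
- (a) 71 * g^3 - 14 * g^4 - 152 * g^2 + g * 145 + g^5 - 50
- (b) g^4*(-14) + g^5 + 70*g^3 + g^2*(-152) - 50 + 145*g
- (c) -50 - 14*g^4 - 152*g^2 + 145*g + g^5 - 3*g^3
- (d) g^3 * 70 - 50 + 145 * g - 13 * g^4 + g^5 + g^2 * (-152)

Expanding (-5+g)*(g - 1)*(g - 5)*(g - 2)*(g - 1):
= g^4*(-14) + g^5 + 70*g^3 + g^2*(-152) - 50 + 145*g
b) g^4*(-14) + g^5 + 70*g^3 + g^2*(-152) - 50 + 145*g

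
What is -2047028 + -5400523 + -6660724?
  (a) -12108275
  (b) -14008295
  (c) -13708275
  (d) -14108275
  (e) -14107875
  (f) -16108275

First: -2047028 + -5400523 = -7447551
Then: -7447551 + -6660724 = -14108275
d) -14108275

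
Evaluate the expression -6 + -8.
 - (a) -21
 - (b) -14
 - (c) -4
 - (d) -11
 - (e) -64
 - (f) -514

-6 + -8 = -14
b) -14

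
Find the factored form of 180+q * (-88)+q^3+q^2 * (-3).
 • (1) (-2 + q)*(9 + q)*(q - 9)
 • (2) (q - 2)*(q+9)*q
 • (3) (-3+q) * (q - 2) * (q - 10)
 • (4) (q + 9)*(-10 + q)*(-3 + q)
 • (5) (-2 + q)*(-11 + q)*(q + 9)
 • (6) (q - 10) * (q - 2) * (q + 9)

We need to factor 180+q * (-88)+q^3+q^2 * (-3).
The factored form is (q - 10) * (q - 2) * (q + 9).
6) (q - 10) * (q - 2) * (q + 9)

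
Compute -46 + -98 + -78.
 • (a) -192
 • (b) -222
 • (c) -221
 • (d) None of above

First: -46 + -98 = -144
Then: -144 + -78 = -222
b) -222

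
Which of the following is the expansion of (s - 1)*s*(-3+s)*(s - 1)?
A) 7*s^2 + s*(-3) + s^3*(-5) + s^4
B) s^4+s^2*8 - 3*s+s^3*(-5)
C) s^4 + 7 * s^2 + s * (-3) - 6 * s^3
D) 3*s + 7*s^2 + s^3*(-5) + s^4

Expanding (s - 1)*s*(-3+s)*(s - 1):
= 7*s^2 + s*(-3) + s^3*(-5) + s^4
A) 7*s^2 + s*(-3) + s^3*(-5) + s^4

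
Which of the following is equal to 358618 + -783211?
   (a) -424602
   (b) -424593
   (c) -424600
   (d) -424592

358618 + -783211 = -424593
b) -424593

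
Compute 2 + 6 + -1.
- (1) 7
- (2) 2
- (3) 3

First: 2 + 6 = 8
Then: 8 + -1 = 7
1) 7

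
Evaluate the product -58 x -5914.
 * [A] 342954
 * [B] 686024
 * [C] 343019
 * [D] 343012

-58 * -5914 = 343012
D) 343012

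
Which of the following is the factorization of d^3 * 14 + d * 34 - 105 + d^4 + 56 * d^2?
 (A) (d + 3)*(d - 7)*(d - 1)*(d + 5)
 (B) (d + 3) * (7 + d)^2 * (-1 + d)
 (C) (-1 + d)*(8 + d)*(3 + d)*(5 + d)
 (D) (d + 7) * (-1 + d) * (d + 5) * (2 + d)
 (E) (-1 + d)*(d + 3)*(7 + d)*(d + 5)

We need to factor d^3 * 14 + d * 34 - 105 + d^4 + 56 * d^2.
The factored form is (-1 + d)*(d + 3)*(7 + d)*(d + 5).
E) (-1 + d)*(d + 3)*(7 + d)*(d + 5)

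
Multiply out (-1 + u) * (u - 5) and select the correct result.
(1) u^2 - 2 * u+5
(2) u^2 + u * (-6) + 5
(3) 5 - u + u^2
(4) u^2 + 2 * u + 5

Expanding (-1 + u) * (u - 5):
= u^2 + u * (-6) + 5
2) u^2 + u * (-6) + 5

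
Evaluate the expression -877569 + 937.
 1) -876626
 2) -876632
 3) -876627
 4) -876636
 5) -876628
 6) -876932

-877569 + 937 = -876632
2) -876632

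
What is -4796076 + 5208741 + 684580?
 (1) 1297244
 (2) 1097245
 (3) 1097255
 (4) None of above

First: -4796076 + 5208741 = 412665
Then: 412665 + 684580 = 1097245
2) 1097245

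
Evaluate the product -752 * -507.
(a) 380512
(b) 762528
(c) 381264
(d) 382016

-752 * -507 = 381264
c) 381264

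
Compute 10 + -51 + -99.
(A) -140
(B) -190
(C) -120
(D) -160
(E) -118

First: 10 + -51 = -41
Then: -41 + -99 = -140
A) -140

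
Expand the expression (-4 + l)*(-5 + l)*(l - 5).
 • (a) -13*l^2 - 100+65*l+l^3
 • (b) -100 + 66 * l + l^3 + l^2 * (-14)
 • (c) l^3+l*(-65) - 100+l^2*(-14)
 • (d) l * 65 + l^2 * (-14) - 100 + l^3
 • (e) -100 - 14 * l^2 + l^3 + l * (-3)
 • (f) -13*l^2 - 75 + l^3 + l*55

Expanding (-4 + l)*(-5 + l)*(l - 5):
= l * 65 + l^2 * (-14) - 100 + l^3
d) l * 65 + l^2 * (-14) - 100 + l^3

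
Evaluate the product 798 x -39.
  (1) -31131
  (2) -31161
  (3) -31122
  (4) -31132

798 * -39 = -31122
3) -31122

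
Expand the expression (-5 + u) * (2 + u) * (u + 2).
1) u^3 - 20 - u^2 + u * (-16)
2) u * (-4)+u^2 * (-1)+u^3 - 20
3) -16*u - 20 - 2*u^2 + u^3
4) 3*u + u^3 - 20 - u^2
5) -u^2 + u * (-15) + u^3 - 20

Expanding (-5 + u) * (2 + u) * (u + 2):
= u^3 - 20 - u^2 + u * (-16)
1) u^3 - 20 - u^2 + u * (-16)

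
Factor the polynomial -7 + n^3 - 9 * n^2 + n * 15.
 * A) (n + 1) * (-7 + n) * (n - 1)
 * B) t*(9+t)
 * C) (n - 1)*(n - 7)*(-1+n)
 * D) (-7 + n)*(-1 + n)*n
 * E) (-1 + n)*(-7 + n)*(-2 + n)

We need to factor -7 + n^3 - 9 * n^2 + n * 15.
The factored form is (n - 1)*(n - 7)*(-1+n).
C) (n - 1)*(n - 7)*(-1+n)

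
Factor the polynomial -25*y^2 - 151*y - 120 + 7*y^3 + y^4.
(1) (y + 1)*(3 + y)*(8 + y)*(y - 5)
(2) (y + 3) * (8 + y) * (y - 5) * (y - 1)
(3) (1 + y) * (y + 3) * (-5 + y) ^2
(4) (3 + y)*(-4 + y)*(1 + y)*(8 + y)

We need to factor -25*y^2 - 151*y - 120 + 7*y^3 + y^4.
The factored form is (y + 1)*(3 + y)*(8 + y)*(y - 5).
1) (y + 1)*(3 + y)*(8 + y)*(y - 5)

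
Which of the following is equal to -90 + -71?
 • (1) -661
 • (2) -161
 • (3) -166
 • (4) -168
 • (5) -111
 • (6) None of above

-90 + -71 = -161
2) -161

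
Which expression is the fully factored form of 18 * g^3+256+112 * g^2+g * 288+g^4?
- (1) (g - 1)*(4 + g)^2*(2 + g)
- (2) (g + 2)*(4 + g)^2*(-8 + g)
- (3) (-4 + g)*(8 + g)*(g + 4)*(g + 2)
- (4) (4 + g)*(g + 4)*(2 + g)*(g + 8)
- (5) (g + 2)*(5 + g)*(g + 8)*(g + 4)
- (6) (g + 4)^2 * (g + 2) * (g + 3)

We need to factor 18 * g^3+256+112 * g^2+g * 288+g^4.
The factored form is (4 + g)*(g + 4)*(2 + g)*(g + 8).
4) (4 + g)*(g + 4)*(2 + g)*(g + 8)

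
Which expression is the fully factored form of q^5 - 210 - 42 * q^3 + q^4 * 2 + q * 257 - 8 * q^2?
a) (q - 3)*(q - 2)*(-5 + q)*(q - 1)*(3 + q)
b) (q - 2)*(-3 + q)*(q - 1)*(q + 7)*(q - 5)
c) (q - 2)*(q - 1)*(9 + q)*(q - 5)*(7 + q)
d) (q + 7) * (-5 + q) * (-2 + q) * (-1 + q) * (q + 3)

We need to factor q^5 - 210 - 42 * q^3 + q^4 * 2 + q * 257 - 8 * q^2.
The factored form is (q + 7) * (-5 + q) * (-2 + q) * (-1 + q) * (q + 3).
d) (q + 7) * (-5 + q) * (-2 + q) * (-1 + q) * (q + 3)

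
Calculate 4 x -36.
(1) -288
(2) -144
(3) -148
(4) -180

4 * -36 = -144
2) -144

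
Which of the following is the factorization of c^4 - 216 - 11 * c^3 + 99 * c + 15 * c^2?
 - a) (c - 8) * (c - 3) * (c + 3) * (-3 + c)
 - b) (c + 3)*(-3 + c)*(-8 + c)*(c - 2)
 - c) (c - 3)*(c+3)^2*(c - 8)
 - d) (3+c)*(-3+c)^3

We need to factor c^4 - 216 - 11 * c^3 + 99 * c + 15 * c^2.
The factored form is (c - 8) * (c - 3) * (c + 3) * (-3 + c).
a) (c - 8) * (c - 3) * (c + 3) * (-3 + c)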